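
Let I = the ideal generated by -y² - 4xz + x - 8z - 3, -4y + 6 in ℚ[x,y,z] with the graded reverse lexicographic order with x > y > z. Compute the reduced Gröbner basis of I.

G = {xz - ¼x + 2z + 21/16, y - 3/2}

f_1 = -y² - 4xz + x - 8z - 3, LT = y².
f_2 = -4y + 6, LT = y.

S(f_1,f_2): lcm = y². S = 4xz - x + 3/2y + 8z + 3.
  leading term xz: no divisor's leading term divides it; move 4xz to the remainder.
  leading term x: no divisor's leading term divides it; move -x to the remainder.
  leading term y: subtract (-⅜)·f_2 from 3/2y + 8z + 3 → 8z + 21/4
  leading term z: no divisor's leading term divides it; move 8z to the remainder.
  leading term 1: no divisor's leading term divides it; move 21/4 to the remainder.
  remainder 4xz - x + 8z + 21/4 ≠ 0; add g_3 = 4xz - x + 8z + 21/4 to the basis.

S(f_1,g_3): leading monomials are coprime, so the S-polynomial reduces to 0 (Buchberger's first criterion).
S(f_2,g_3): leading monomials are coprime, so the S-polynomial reduces to 0 (Buchberger's first criterion).
Every S-polynomial of the final basis reduces to 0, so we have a Gröbner basis.
Inter-reduce: drop elements whose leading term is divisible by another's, tail-reduce, and make monic.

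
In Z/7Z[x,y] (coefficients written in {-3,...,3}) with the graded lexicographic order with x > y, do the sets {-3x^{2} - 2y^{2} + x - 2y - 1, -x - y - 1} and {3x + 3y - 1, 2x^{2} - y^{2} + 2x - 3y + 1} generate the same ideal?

No, the ideals differ.

Two ideals are equal iff their reduced Gröbner bases coincide (the reduced basis is unique for a fixed ordering).
Buchberger on the first generating set:
f_1 = -3x^{2} - 2y^{2} + x - 2y - 1, LT = x^{2}.
f_2 = -x - y - 1, LT = x.

S(f_1,f_2): lcm = x^{2}. S = -xy + 3y^{2} + x + 3y - 2.
  leading term xy: subtract (y)·f_2 from -xy + 3y^{2} + x + 3y - 2 → -3y^{2} + x - 3y - 2
  leading term y^{2}: no divisor's leading term divides it; move -3y^{2} to the remainder.
  leading term x: subtract (-1)·f_2 from x - 3y - 2 → 3y - 3
  leading term y: no divisor's leading term divides it; move 3y to the remainder.
  leading term 1: no divisor's leading term divides it; move -3 to the remainder.
  remainder -3y^{2} + 3y - 3 ≠ 0; add g_3 = -3y^{2} + 3y - 3 to the basis.

The other S-polynomials (S(f_1,g_3), S(f_2,g_3)) all reduce to 0 modulo the current basis, so we have a Gröbner basis.
Inter-reduce: drop elements whose leading term is divisible by another's, tail-reduce, and make monic.
Reduced Gröbner basis: {y^{2} - y + 1, x + y + 1}.

Buchberger on the second generating set:
h_1 = 3x + 3y - 1, LT = x.
h_2 = 2x^{2} - y^{2} + 2x - 3y + 1, LT = x^{2}.

S(h_1,h_2): lcm = x^{2}. S = xy - 3y^{2} + x - 2y + 3.
  leading term xy: subtract (-2y)·h_1 from xy - 3y^{2} + x - 2y + 3 → 3y^{2} + x + 3y + 3
  leading term y^{2}: no divisor's leading term divides it; move 3y^{2} to the remainder.
  leading term x: subtract (-2)·h_1 from x + 3y + 3 → 2y + 1
  leading term y: no divisor's leading term divides it; move 2y to the remainder.
  leading term 1: no divisor's leading term divides it; move 1 to the remainder.
  remainder 3y^{2} + 2y + 1 ≠ 0; add k_3 = 3y^{2} + 2y + 1 to the basis.

The other S-polynomials (S(h_1,k_3), S(h_2,k_3)) all reduce to 0 modulo the current basis, so we have a Gröbner basis.
Inter-reduce: drop elements whose leading term is divisible by another's, tail-reduce, and make monic.
Reduced Gröbner basis: {y^{2} + 3y - 2, x + y + 2}.

The bases are distinct; the ideals are different.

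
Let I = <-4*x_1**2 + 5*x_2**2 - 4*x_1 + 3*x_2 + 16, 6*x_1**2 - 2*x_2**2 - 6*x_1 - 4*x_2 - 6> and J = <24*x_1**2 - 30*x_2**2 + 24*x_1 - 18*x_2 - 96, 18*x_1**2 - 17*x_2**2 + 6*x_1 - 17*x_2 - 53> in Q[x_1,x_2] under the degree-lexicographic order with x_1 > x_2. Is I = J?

No, the ideals differ.

Two ideals are equal iff their reduced Gröbner bases coincide (the reduced basis is unique for a fixed ordering).
Buchberger on the first generating set:
f_1 = -4*x_1**2 + 5*x_2**2 - 4*x_1 + 3*x_2 + 16, LT = x_1**2.
f_2 = 6*x_1**2 - 2*x_2**2 - 6*x_1 - 4*x_2 - 6, LT = x_1**2.

S(f_1,f_2): lcm = x_1**2. S = -11/12*x_2**2 + 2*x_1 - 1/12*x_2 - 3.
  leading term x_2**2: no divisor's leading term divides it; move -11/12*x_2**2 to the remainder.
  leading term x_1: no divisor's leading term divides it; move 2*x_1 to the remainder.
  leading term x_2: no divisor's leading term divides it; move -1/12*x_2 to the remainder.
  leading term 1: no divisor's leading term divides it; move -3 to the remainder.
  remainder -11/12*x_2**2 + 2*x_1 - 1/12*x_2 - 3 ≠ 0; add g_3 = -11/12*x_2**2 + 2*x_1 - 1/12*x_2 - 3 to the basis.

The other S-polynomials (S(f_1,g_3), S(f_2,g_3)) all reduce to 0 modulo the current basis, so we have a Gröbner basis.
Inter-reduce: drop elements whose leading term is divisible by another's, tail-reduce, and make monic.
Reduced Gröbner basis: {x_1**2 - 19/11*x_1 - 7/11*x_2 + 1/11, x_2**2 - 24/11*x_1 + 1/11*x_2 + 36/11}.

Buchberger on the second generating set:
h_1 = 24*x_1**2 - 30*x_2**2 + 24*x_1 - 18*x_2 - 96, LT = x_1**2.
h_2 = 18*x_1**2 - 17*x_2**2 + 6*x_1 - 17*x_2 - 53, LT = x_1**2.

S(h_1,h_2): lcm = x_1**2. S = -11/36*x_2**2 + 2/3*x_1 + 7/36*x_2 - 19/18.
  leading term x_2**2: no divisor's leading term divides it; move -11/36*x_2**2 to the remainder.
  leading term x_1: no divisor's leading term divides it; move 2/3*x_1 to the remainder.
  leading term x_2: no divisor's leading term divides it; move 7/36*x_2 to the remainder.
  leading term 1: no divisor's leading term divides it; move -19/18 to the remainder.
  remainder -11/36*x_2**2 + 2/3*x_1 + 7/36*x_2 - 19/18 ≠ 0; add k_3 = -11/36*x_2**2 + 2/3*x_1 + 7/36*x_2 - 19/18 to the basis.

The other S-polynomials (S(h_1,k_3), S(h_2,k_3)) all reduce to 0 modulo the current basis, so we have a Gröbner basis.
Inter-reduce: drop elements whose leading term is divisible by another's, tail-reduce, and make monic.
Reduced Gröbner basis: {x_1**2 - 19/11*x_1 - 17/11*x_2 + 7/22, x_2**2 - 24/11*x_1 - 7/11*x_2 + 38/11}.

The bases are distinct; the ideals are different.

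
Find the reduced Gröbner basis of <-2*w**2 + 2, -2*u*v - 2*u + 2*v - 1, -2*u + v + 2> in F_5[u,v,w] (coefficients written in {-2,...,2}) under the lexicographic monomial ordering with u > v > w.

G = {u + 2*v - 1, v**2 + v - 2, w**2 - 1}

f_1 = -2*w**2 + 2, LT = w**2.
f_2 = -2*u*v - 2*u + 2*v - 1, LT = u*v.
f_3 = -2*u + v + 2, LT = u.

S(f_2,f_3): lcm = u*v. S = u - 2*v**2 - 2.
  reduce S modulo (f_1, f_2, f_3):
  remainder -2*v**2 - 2*v - 1 ≠ 0; add g_4 = -2*v**2 - 2*v - 1 to the basis.

The other S-polynomials (S(f_1,f_2), S(f_1,f_3), S(f_1,g_4), S(f_2,g_4), S(f_3,g_4)) all reduce to 0 modulo the current basis, so we have a Gröbner basis.
Inter-reduce: drop elements whose leading term is divisible by another's, tail-reduce, and make monic.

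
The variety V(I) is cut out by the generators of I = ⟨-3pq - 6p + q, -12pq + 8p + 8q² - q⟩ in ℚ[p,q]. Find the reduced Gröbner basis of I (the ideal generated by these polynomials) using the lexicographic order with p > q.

The reduced Gröbner basis is the canonical form of the ideal for this ordering.

f_1 = -3pq - 6p + q, LT = pq.
f_2 = -12pq + 8p + 8q² - q, LT = pq.

S(f_1,f_2): lcm = pq. S = 8/3p + ⅔q² - 5/12q.
  leading term p: no divisor's leading term divides it; move 8/3p to the remainder.
  leading term q²: no divisor's leading term divides it; move ⅔q² to the remainder.
  leading term q: no divisor's leading term divides it; move -5/12q to the remainder.
  remainder 8/3p + ⅔q² - 5/12q ≠ 0; add g_3 = 8/3p + ⅔q² - 5/12q to the basis.

S(f_1,g_3): lcm = pq. S = 2p - ¼q³ + 5/32q² - ⅓q.
  leading term p: subtract (¾)·g_3 from 2p - ¼q³ + 5/32q² - ⅓q → -¼q³ - 11/32q² - 1/48q
  leading term q³: no divisor's leading term divides it; move -¼q³ to the remainder.
  leading term q²: no divisor's leading term divides it; move -11/32q² to the remainder.
  leading term q: no divisor's leading term divides it; move -1/48q to the remainder.
  remainder -¼q³ - 11/32q² - 1/48q ≠ 0; add g_4 = -¼q³ - 11/32q² - 1/48q to the basis.

The other S-polynomials (S(f_2,g_3), S(f_1,g_4), S(f_2,g_4), S(g_3,g_4)) all reduce to 0 modulo the current basis, so we have a Gröbner basis.
Inter-reduce: drop elements whose leading term is divisible by another's, tail-reduce, and make monic.

G = {p + ¼q² - 5/32q, q³ + 11/8q² + 1/12q}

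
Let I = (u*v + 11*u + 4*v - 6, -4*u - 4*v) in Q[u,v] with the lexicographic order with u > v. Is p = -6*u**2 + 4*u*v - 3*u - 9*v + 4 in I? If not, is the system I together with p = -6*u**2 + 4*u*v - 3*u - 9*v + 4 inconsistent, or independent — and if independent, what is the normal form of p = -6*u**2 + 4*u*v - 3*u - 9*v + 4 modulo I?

First compute the reduced Gröbner basis of I by Buchberger's algorithm.
f_1 = u*v + 11*u + 4*v - 6, LT = u*v.
f_2 = -4*u - 4*v, LT = u.

S(f_1,f_2): lcm = u*v. S = 11*u - v**2 + 4*v - 6.
  leading term u: subtract (-11/4)·f_2 from 11*u - v**2 + 4*v - 6 → -v**2 - 7*v - 6
  leading term v**2: no divisor's leading term divides it; move -v**2 to the remainder.
  leading term v: no divisor's leading term divides it; move -7*v to the remainder.
  leading term 1: no divisor's leading term divides it; move -6 to the remainder.
  remainder -v**2 - 7*v - 6 ≠ 0; add h_3 = -v**2 - 7*v - 6 to the basis.

The other S-polynomials (S(f_1,h_3), S(f_2,h_3)) all reduce to 0 modulo the current basis, so we have a Gröbner basis.
Inter-reduce: drop elements whose leading term is divisible by another's, tail-reduce, and make monic.
Reduced Gröbner basis: {u + v, v**2 + 7*v + 6}.
Label its elements g_1 = u + v, g_2 = v**2 + 7*v + 6.

Reduce p = -6*u**2 + 4*u*v - 3*u - 9*v + 4 modulo G:
  leading term u**2: subtract (-6*u)·g_1 from -6*u**2 + 4*u*v - 3*u - 9*v + 4 → 10*u*v - 3*u - 9*v + 4
  leading term u*v: subtract (10*v)·g_1 from 10*u*v - 3*u - 9*v + 4 → -3*u - 10*v**2 - 9*v + 4
  leading term u: subtract (-3)·g_1 from -3*u - 10*v**2 - 9*v + 4 → -10*v**2 - 6*v + 4
  leading term v**2: subtract (-10)·g_2 from -10*v**2 - 6*v + 4 → 64*v + 64
  leading term v: no divisor's leading term divides it; move 64*v to the remainder.
  leading term 1: no divisor's leading term divides it; move 64 to the remainder.
  normal form = 64*v + 64.
The normal form is nonzero, so p ∉ I. Since p minus its normal form lies in I, I + (p) = I + (r) where r = 64*v + 64; decide whether this ideal is the whole ring.
Run Buchberger on G together with r (pairs among the g_i already reduce to 0 since G is a Gröbner basis):
g_1 = u + v, LT = u.
g_2 = v**2 + 7*v + 6, LT = v**2.
r = 64*v + 64, LT = v.

The S-polynomials (S(g_1,g_2), S(g_1,r), S(g_2,r)) all reduce to 0 modulo the current basis, so we have a Gröbner basis.
Inter-reduce: drop elements whose leading term is divisible by another's, tail-reduce, and make monic.
Reduced Gröbner basis: {u - 1, v + 1}.
The reduced Gröbner basis of I + (p) is {u - 1, v + 1} ≠ {1}, a proper ideal, so the enlarged system stays consistent: p is independent of I, with normal form 64*v + 64.

-6*u**2 + 4*u*v - 3*u - 9*v + 4 is independent of I; its normal form modulo I is 64*v + 64.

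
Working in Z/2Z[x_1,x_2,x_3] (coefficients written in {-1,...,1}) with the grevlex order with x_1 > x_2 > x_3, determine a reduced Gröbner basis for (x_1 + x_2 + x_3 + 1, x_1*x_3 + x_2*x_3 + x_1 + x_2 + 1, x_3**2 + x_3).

G = {x_1 + x_2 + 1, x_3}

f_1 = x_1 + x_2 + x_3 + 1, LT = x_1.
f_2 = x_1*x_3 + x_2*x_3 + x_1 + x_2 + 1, LT = x_1*x_3.
f_3 = x_3**2 + x_3, LT = x_3**2.

S(f_1,f_2): lcm = x_1*x_3. S = x_3**2 + x_1 + x_2 + x_3 + 1.
  leading term x_3**2: subtract (1)·f_3 from x_3**2 + x_1 + x_2 + x_3 + 1 → x_1 + x_2 + 1
  leading term x_1: subtract (1)·f_1 from x_1 + x_2 + 1 → x_3
  leading term x_3: no divisor's leading term divides it; move x_3 to the remainder.
  remainder x_3 ≠ 0; add g_4 = x_3 to the basis.

The other S-polynomials (S(f_1,f_3), S(f_2,f_3), S(f_1,g_4), S(f_2,g_4), S(f_3,g_4)) all reduce to 0 modulo the current basis, so we have a Gröbner basis.
Inter-reduce: drop elements whose leading term is divisible by another's, tail-reduce, and make monic.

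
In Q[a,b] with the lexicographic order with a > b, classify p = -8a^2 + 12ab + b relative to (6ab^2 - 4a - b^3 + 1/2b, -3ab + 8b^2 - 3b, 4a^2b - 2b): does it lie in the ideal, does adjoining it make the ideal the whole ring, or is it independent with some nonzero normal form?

-8a^2 + 12ab + b lies in I (it reduces to 0).

First compute the reduced Gröbner basis of I by Buchberger's algorithm.
f_1 = 6ab^2 - 4a - b^3 + 1/2b, LT = ab^2.
f_2 = -3ab + 8b^2 - 3b, LT = ab.
f_3 = 4a^2b - 2b, LT = a^2b.

S(f_1,f_2): lcm = ab^2. S = -2/3a + 5/2b^3 - b^2 + 1/12b.
  leading term a: no divisor's leading term divides it; move -2/3a to the remainder.
  leading term b^3: no divisor's leading term divides it; move 5/2b^3 to the remainder.
  leading term b^2: no divisor's leading term divides it; move -b^2 to the remainder.
  leading term b: no divisor's leading term divides it; move 1/12b to the remainder.
  remainder -2/3a + 5/2b^3 - b^2 + 1/12b ≠ 0; add h_4 = -2/3a + 5/2b^3 - b^2 + 1/12b to the basis.

S(f_1,f_3): lcm = a^2b^2. S = -2/3a^2 - 1/6ab^3 + 1/12ab + 1/2b^2.
  leading term a^2: subtract (a)·h_4 from -2/3a^2 - 1/6ab^3 + 1/12ab + 1/2b^2 → -8/3ab^3 + ab^2 + 1/2b^2
  leading term ab^3: subtract (-4/9b)·f_1 from -8/3ab^3 + ab^2 + 1/2b^2 → ab^2 - 16/9ab - 4/9b^4 + 13/18b^2
  leading term ab^2: subtract (1/6)·f_1 from ab^2 - 16/9ab - 4/9b^4 + 13/18b^2 → -16/9ab + 2/3a - 4/9b^4 + 1/6b^3 + 13/18b^2 - 1/12b
  leading term ab: subtract (16/27)·f_2 from -16/9ab + 2/3a - 4/9b^4 + 1/6b^3 + 13/18b^2 - 1/12b → 2/3a - 4/9b^4 + 1/6b^3 - 217/54b^2 + 61/36b
  leading term a: subtract (-1)·h_4 from 2/3a - 4/9b^4 + 1/6b^3 - 217/54b^2 + 61/36b → -4/9b^4 + 8/3b^3 - 271/54b^2 + 16/9b
  leading term b^4: no divisor's leading term divides it; move -4/9b^4 to the remainder.
  leading term b^3: no divisor's leading term divides it; move 8/3b^3 to the remainder.
  leading term b^2: no divisor's leading term divides it; move -271/54b^2 to the remainder.
  leading term b: no divisor's leading term divides it; move 16/9b to the remainder.
  remainder -4/9b^4 + 8/3b^3 - 271/54b^2 + 16/9b ≠ 0; add h_5 = -4/9b^4 + 8/3b^3 - 271/54b^2 + 16/9b to the basis.

S(f_2,f_3): lcm = a^2b. S = -8/3ab^2 + ab + 1/2b.
  leading term ab^2: subtract (-4/9)·f_1 from -8/3ab^2 + ab + 1/2b → ab - 16/9a - 4/9b^3 + 13/18b
  leading term ab: subtract (-1/3)·f_2 from ab - 16/9a - 4/9b^3 + 13/18b → -16/9a - 4/9b^3 + 8/3b^2 - 5/18b
  leading term a: subtract (8/3)·h_4 from -16/9a - 4/9b^3 + 8/3b^2 - 5/18b → -64/9b^3 + 16/3b^2 - 1/2b
  leading term b^3: no divisor's leading term divides it; move -64/9b^3 to the remainder.
  leading term b^2: no divisor's leading term divides it; move 16/3b^2 to the remainder.
  leading term b: no divisor's leading term divides it; move -1/2b to the remainder.
  remainder -64/9b^3 + 16/3b^2 - 1/2b ≠ 0; add h_6 = -64/9b^3 + 16/3b^2 - 1/2b to the basis.

S(f_1,h_4): lcm = ab^2. S = -2/3a + 15/4b^5 - 3/2b^4 - 1/24b^3 + 1/12b.
  leading term a: subtract (1)·h_4 from -2/3a + 15/4b^5 - 3/2b^4 - 1/24b^3 + 1/12b → 15/4b^5 - 3/2b^4 - 61/24b^3 + b^2
  leading term b^5: subtract (-135/16b)·h_5 from 15/4b^5 - 3/2b^4 - 61/24b^3 + b^2 → 21b^4 - 4309/96b^3 + 16b^2
  leading term b^4: subtract (-189/4)·h_5 from 21b^4 - 4309/96b^3 + 16b^2 → 7787/96b^3 - 1769/8b^2 + 84b
  leading term b^3: subtract (-23361/2048)·h_6 from 7787/96b^3 - 1769/8b^2 + 84b → -20517/128b^2 + 320703/4096b
  leading term b^2: no divisor's leading term divides it; move -20517/128b^2 to the remainder.
  leading term b: no divisor's leading term divides it; move 320703/4096b to the remainder.
  remainder -20517/128b^2 + 320703/4096b ≠ 0; add h_7 = -20517/128b^2 + 320703/4096b to the basis.

S(f_2,h_4): lcm = ab. S = 15/4b^4 - 3/2b^3 - 61/24b^2 + b.
  leading term b^4: subtract (-135/16)·h_5 from 15/4b^4 - 3/2b^3 - 61/24b^2 + b → 21b^3 - 4309/96b^2 + 16b
  leading term b^3: subtract (-189/64)·h_6 from 21b^3 - 4309/96b^2 + 16b → -2797/96b^2 + 1859/128b
  leading term b^2: subtract (11188/61551)·h_7 from -2797/96b^2 + 1859/128b → 6126727/21009408b
  leading term b: no divisor's leading term divides it; move 6126727/21009408b to the remainder.
  remainder 6126727/21009408b ≠ 0; add h_8 = 6126727/21009408b to the basis.

The other S-polynomials (S(f_3,h_4), S(f_1,h_5), S(f_2,h_5), S(f_3,h_5), S(h_4,h_5), S(f_1,h_6), S(f_2,h_6), S(f_3,h_6), S(h_4,h_6), S(h_5,h_6), S(f_1,h_7), S(f_2,h_7), S(f_3,h_7), S(h_4,h_7), S(h_5,h_7), S(h_6,h_7), S(f_1,h_8), S(f_2,h_8), S(f_3,h_8), S(h_4,h_8), S(h_5,h_8), S(h_6,h_8), S(h_7,h_8)) all reduce to 0 modulo the current basis, so we have a Gröbner basis.
Inter-reduce: drop elements whose leading term is divisible by another's, tail-reduce, and make monic.
Reduced Gröbner basis: {a, b}.
Label its elements g_1 = a, g_2 = b.

Reduce p = -8a^2 + 12ab + b modulo G:
  leading term a^2: subtract (-8a)·g_1 from -8a^2 + 12ab + b → 12ab + b
  leading term ab: subtract (12b)·g_1 from 12ab + b → b
  leading term b: subtract (1)·g_2 from b → 0
  normal form = 0.
Since the normal form is 0, p ∈ I.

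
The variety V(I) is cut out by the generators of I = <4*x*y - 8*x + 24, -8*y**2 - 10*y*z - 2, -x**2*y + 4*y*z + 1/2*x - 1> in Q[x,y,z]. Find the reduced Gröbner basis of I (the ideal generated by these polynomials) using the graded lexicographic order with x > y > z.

f_1 = 4*x*y - 8*x + 24, LT = x*y.
f_2 = -8*y**2 - 10*y*z - 2, LT = y**2.
f_3 = -x**2*y + 4*y*z + 1/2*x - 1, LT = x**2*y.

S(f_1,f_2): lcm = x*y**2. S = -5/4*x*y*z - 2*x*y - 1/4*x + 6*y.
  reduce S modulo (f_1, f_2, f_3):
  remainder -5/2*x*z - 17/4*x + 6*y + 15/2*z + 12 ≠ 0; add g_4 = -5/2*x*z - 17/4*x + 6*y + 15/2*z + 12 to the basis.

S(f_1,f_3): lcm = x**2*y. S = -2*x**2 + 4*y*z + 13/2*x - 1.
  reduce S modulo (f_1, f_2, f_3, g_4):
  remainder -2*x**2 + 4*y*z + 13/2*x - 1 ≠ 0; add g_5 = -2*x**2 + 4*y*z + 13/2*x - 1 to the basis.

S(f_2,f_3): lcm = x**2*y**2. S = 5/4*x**2*y*z + 4*y**2*z + 1/4*x**2 + 1/2*x*y - y.
  reduce S modulo (f_1, f_2, f_3, g_4, g_5):
  remainder -5*y*z**2 - 8*y*z + 12*x - y - z - 37 ≠ 0; add g_6 = -5*y*z**2 - 8*y*z + 12*x - y - z - 37 to the basis.

S(f_3,g_4): lcm = x**2*y*z. S = -17/10*x**2*y + 12/5*x*y**2 + 3*x*y*z - 4*y*z**2 + 24/5*x*y - 1/2*x*z + z.
  reduce S modulo (f_1, f_2, f_3, g_4, g_5, g_6):
  remainder -2/5*y*z - 3/5*x - 2/5*y + 3/10*z + 1/10 ≠ 0; add g_7 = -2/5*y*z - 3/5*x - 2/5*y + 3/10*z + 1/10 to the basis.

S(f_3,g_6): lcm = x**2*y*z**2. S = -8/5*x**2*y*z - 4*y*z**3 + 12/5*x**3 - 1/5*x**2*y - 1/5*x**2*z - 1/2*x*z**2 - 37/5*x**2 + z**2.
  reduce S modulo (f_1, f_2, f_3, g_4, g_5, g_6, g_7):
  remainder 3/10*z**2 - 3/10*x - 8/5*y - 36/25*z + 7/50 ≠ 0; add g_8 = 3/10*z**2 - 3/10*x - 8/5*y - 36/25*z + 7/50 to the basis.

The other S-polynomials (S(f_1,g_4), S(f_2,g_4), S(f_1,g_5), S(f_2,g_5), S(f_3,g_5), S(g_4,g_5), S(f_1,g_6), S(f_2,g_6), S(g_4,g_6), S(g_5,g_6), S(f_1,g_7), S(f_2,g_7), S(f_3,g_7), S(g_4,g_7), S(g_5,g_7), S(g_6,g_7), S(f_1,g_8), S(f_2,g_8), S(f_3,g_8), S(g_4,g_8), S(g_5,g_8), S(g_6,g_8), S(g_7,g_8)) all reduce to 0 modulo the current basis, so we have a Gröbner basis.
Inter-reduce: drop elements whose leading term is divisible by another's, tail-reduce, and make monic.

G = {x**2 - 1/4*x + 2*y - 3/2*z, x*y - 2*x + 6, x*z + 17/10*x - 12/5*y - 3*z - 24/5, y**2 - 15/8*x - 5/4*y + 15/16*z + 9/16, y*z + 3/2*x + y - 3/4*z - 1/4, z**2 - x - 16/3*y - 24/5*z + 7/15}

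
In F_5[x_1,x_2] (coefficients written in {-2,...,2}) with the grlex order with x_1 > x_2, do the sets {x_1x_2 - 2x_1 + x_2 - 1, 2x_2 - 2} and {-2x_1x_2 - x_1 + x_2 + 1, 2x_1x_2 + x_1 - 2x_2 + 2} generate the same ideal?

For a fixed monomial order, each ideal has a unique reduced Gröbner basis; comparing bases decides equality.
Buchberger on the first generating set:
f_1 = x_1x_2 - 2x_1 + x_2 - 1, LT = x_1x_2.
f_2 = 2x_2 - 2, LT = x_2.

S(f_1,f_2): lcm = x_1x_2. S = -x_1 + x_2 - 1.
  leading term x_1: no divisor's leading term divides it; move -x_1 to the remainder.
  leading term x_2: subtract (-2)·f_2 from x_2 - 1 → 0
  remainder -x_1 ≠ 0; add g_3 = -x_1 to the basis.

S(f_1,g_3): lcm = x_1x_2. S = -2x_1 + x_2 - 1.
  leading term x_1: subtract (2)·g_3 from -2x_1 + x_2 - 1 → x_2 - 1
  leading term x_2: subtract (-2)·f_2 from x_2 - 1 → 0
  remainder 0.

S(f_2,g_3): leading monomials are coprime, so the S-polynomial reduces to 0 (Buchberger's first criterion).
Every S-polynomial of the final basis reduces to 0, so we have a Gröbner basis.
Inter-reduce: drop elements whose leading term is divisible by another's, tail-reduce, and make monic.
Reduced Gröbner basis: {x_1, x_2 - 1}.

Buchberger on the second generating set:
h_1 = -2x_1x_2 - x_1 + x_2 + 1, LT = x_1x_2.
h_2 = 2x_1x_2 + x_1 - 2x_2 + 2, LT = x_1x_2.

S(h_1,h_2): lcm = x_1x_2. S = -2x_2 + 1.
  leading term x_2: no divisor's leading term divides it; move -2x_2 to the remainder.
  leading term 1: no divisor's leading term divides it; move 1 to the remainder.
  remainder -2x_2 + 1 ≠ 0; add k_3 = -2x_2 + 1 to the basis.

S(h_1,k_3): lcm = x_1x_2. S = x_1 + 2x_2 + 2.
  leading term x_1: no divisor's leading term divides it; move x_1 to the remainder.
  leading term x_2: subtract (-1)·k_3 from 2x_2 + 2 → -2
  leading term 1: no divisor's leading term divides it; move -2 to the remainder.
  remainder x_1 - 2 ≠ 0; add k_4 = x_1 - 2 to the basis.

S(h_2,k_3): lcm = x_1x_2. S = x_1 - x_2 + 1.
  leading term x_1: subtract (1)·k_4 from x_1 - x_2 + 1 → -x_2 - 2
  leading term x_2: subtract (-2)·k_3 from -x_2 - 2 → 0
  remainder 0.

S(h_1,k_4): lcm = x_1x_2. S = -2x_1 - x_2 + 2.
  leading term x_1: subtract (-2)·k_4 from -2x_1 - x_2 + 2 → -x_2 - 2
  leading term x_2: subtract (-2)·k_3 from -x_2 - 2 → 0
  remainder 0.

S(h_2,k_4): lcm = x_1x_2. S = -2x_1 + x_2 + 1.
  leading term x_1: subtract (-2)·k_4 from -2x_1 + x_2 + 1 → x_2 + 2
  leading term x_2: subtract (2)·k_3 from x_2 + 2 → 0
  remainder 0.

S(k_3,k_4): leading monomials are coprime, so the S-polynomial reduces to 0 (Buchberger's first criterion).
Every S-polynomial of the final basis reduces to 0, so we have a Gröbner basis.
Inter-reduce: drop elements whose leading term is divisible by another's, tail-reduce, and make monic.
Reduced Gröbner basis: {x_1 - 2, x_2 + 2}.

Since the reduced bases disagree, the two ideals are not the same.

No, the ideals differ.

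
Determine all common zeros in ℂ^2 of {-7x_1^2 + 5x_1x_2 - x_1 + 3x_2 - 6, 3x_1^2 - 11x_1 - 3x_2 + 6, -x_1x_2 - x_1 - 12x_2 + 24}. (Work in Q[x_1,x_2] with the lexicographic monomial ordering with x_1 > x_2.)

{(0, 2)}

Compute a lex Gröbner basis by Buchberger's algorithm.
f_1 = -7x_1^2 + 5x_1x_2 - x_1 + 3x_2 - 6, LT = x_1^2.
f_2 = 3x_1^2 - 11x_1 - 3x_2 + 6, LT = x_1^2.
f_3 = -x_1x_2 - x_1 - 12x_2 + 24, LT = x_1x_2.

S(f_1,f_2): lcm = x_1^2. S = -5/7x_1x_2 + 80/21x_1 + 4/7x_2 - 8/7.
  leading term x_1x_2: subtract (5/7)·f_3 from -5/7x_1x_2 + 80/21x_1 + 4/7x_2 - 8/7 → 95/21x_1 + 64/7x_2 - 128/7
  leading term x_1: no divisor's leading term divides it; move 95/21x_1 to the remainder.
  leading term x_2: no divisor's leading term divides it; move 64/7x_2 to the remainder.
  leading term 1: no divisor's leading term divides it; move -128/7 to the remainder.
  remainder 95/21x_1 + 64/7x_2 - 128/7 ≠ 0; add h_4 = 95/21x_1 + 64/7x_2 - 128/7 to the basis.

S(f_1,f_3): lcm = x_1^2x_2. S = -x_1^2 - 5/7x_1x_2^2 - 83/7x_1x_2 + 24x_1 - 3/7x_2^2 + 6/7x_2.
  leading term x_1^2: subtract (1/7)·f_1 from -x_1^2 - 5/7x_1x_2^2 - 83/7x_1x_2 + 24x_1 - 3/7x_2^2 + 6/7x_2 → -5/7x_1x_2^2 - 88/7x_1x_2 + 169/7x_1 - 3/7x_2^2 + 3/7x_2 + 6/7
  leading term x_1x_2^2: subtract (5/7x_2)·f_3 from -5/7x_1x_2^2 - 88/7x_1x_2 + 169/7x_1 - 3/7x_2^2 + 3/7x_2 + 6/7 → -83/7x_1x_2 + 169/7x_1 + 57/7x_2^2 - 117/7x_2 + 6/7
  leading term x_1x_2: subtract (83/7)·f_3 from -83/7x_1x_2 + 169/7x_1 + 57/7x_2^2 - 117/7x_2 + 6/7 → 36x_1 + 57/7x_2^2 + 879/7x_2 - 1986/7
  leading term x_1: subtract (756/95)·h_4 from 36x_1 + 57/7x_2^2 + 879/7x_2 - 1986/7 → 57/7x_2^2 + 35121/665x_2 - 91902/665
  leading term x_2^2: no divisor's leading term divides it; move 57/7x_2^2 to the remainder.
  leading term x_2: no divisor's leading term divides it; move 35121/665x_2 to the remainder.
  leading term 1: no divisor's leading term divides it; move -91902/665 to the remainder.
  remainder 57/7x_2^2 + 35121/665x_2 - 91902/665 ≠ 0; add h_5 = 57/7x_2^2 + 35121/665x_2 - 91902/665 to the basis.

S(f_2,f_3): lcm = x_1^2x_2. S = -x_1^2 - 47/3x_1x_2 + 24x_1 - x_2^2 + 2x_2.
  leading term x_1^2: subtract (1/7)·f_1 from -x_1^2 - 47/3x_1x_2 + 24x_1 - x_2^2 + 2x_2 → -344/21x_1x_2 + 169/7x_1 - x_2^2 + 11/7x_2 + 6/7
  leading term x_1x_2: subtract (344/21)·f_3 from -344/21x_1x_2 + 169/7x_1 - x_2^2 + 11/7x_2 + 6/7 → 851/21x_1 - x_2^2 + 1387/7x_2 - 2746/7
  leading term x_1: subtract (851/95)·h_4 from 851/21x_1 - x_2^2 + 1387/7x_2 - 2746/7 → -x_2^2 + 11043/95x_2 - 21706/95
  leading term x_2^2: subtract (-7/57)·h_5 from -x_2^2 + 11043/95x_2 - 21706/95 → 221524/1805x_2 - 443048/1805
  leading term x_2: no divisor's leading term divides it; move 221524/1805x_2 to the remainder.
  leading term 1: no divisor's leading term divides it; move -443048/1805 to the remainder.
  remainder 221524/1805x_2 - 443048/1805 ≠ 0; add h_6 = 221524/1805x_2 - 443048/1805 to the basis.

The other S-polynomials (S(f_1,h_4), S(f_2,h_4), S(f_3,h_4), S(f_1,h_5), S(f_2,h_5), S(f_3,h_5), S(h_4,h_5), S(f_1,h_6), S(f_2,h_6), S(f_3,h_6), S(h_4,h_6), S(h_5,h_6)) all reduce to 0 modulo the current basis, so we have a Gröbner basis.
Inter-reduce: drop elements whose leading term is divisible by another's, tail-reduce, and make monic.
Reduced Gröbner basis: {x_1, x_2 - 2}.

A lex Gröbner basis eliminates variables successively. Here x_2 - 2 depends only on x_2, with roots {2}; lifting each root through the earlier basis elements recovers the full solutions.
  x_2 = 2: the earlier basis element becomes x_1 = 0, giving x_1 = 0 — point (0, 2).
Each listed point satisfies every original equation (direct substitution).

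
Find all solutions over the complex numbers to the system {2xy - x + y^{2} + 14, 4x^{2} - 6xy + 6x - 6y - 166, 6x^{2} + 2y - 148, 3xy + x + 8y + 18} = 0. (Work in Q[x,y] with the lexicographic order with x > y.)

{(5, -1)}

Compute a lex Gröbner basis by Buchberger's algorithm.
f_1 = 2xy - x + y^{2} + 14, LT = xy.
f_2 = 4x^{2} - 6xy + 6x - 6y - 166, LT = x^{2}.
f_3 = 6x^{2} + 2y - 148, LT = x^{2}.
f_4 = 3xy + x + 8y + 18, LT = xy.

S(f_1,f_2): lcm = x^{2}y. S = -\tfrac{1}{2}x^{2} + 2xy^{2} - \tfrac{3}{2}xy + 7x + \tfrac{3}{2}y^{2} + \tfrac{83}{2}y.
  leading term x^{2}: subtract (-\tfrac{1}{8})·f_2 from -\tfrac{1}{2}x^{2} + 2xy^{2} - \tfrac{3}{2}xy + 7x + \tfrac{3}{2}y^{2} + \tfrac{83}{2}y → 2xy^{2} - \tfrac{9}{4}xy + \tfrac{31}{4}x + \tfrac{3}{2}y^{2} + \tfrac{163}{4}y - \tfrac{83}{4}
  leading term xy^{2}: subtract (y)·f_1 from 2xy^{2} - \tfrac{9}{4}xy + \tfrac{31}{4}x + \tfrac{3}{2}y^{2} + \tfrac{163}{4}y - \tfrac{83}{4} → -\tfrac{5}{4}xy + \tfrac{31}{4}x - y^{3} + \tfrac{3}{2}y^{2} + \tfrac{107}{4}y - \tfrac{83}{4}
  leading term xy: subtract (-\tfrac{5}{8})·f_1 from -\tfrac{5}{4}xy + \tfrac{31}{4}x - y^{3} + \tfrac{3}{2}y^{2} + \tfrac{107}{4}y - \tfrac{83}{4} → \tfrac{57}{8}x - y^{3} + \tfrac{17}{8}y^{2} + \tfrac{107}{4}y - 12
  leading term x: no divisor's leading term divides it; move \tfrac{57}{8}x to the remainder.
  leading term y^{3}: no divisor's leading term divides it; move -y^{3} to the remainder.
  leading term y^{2}: no divisor's leading term divides it; move \tfrac{17}{8}y^{2} to the remainder.
  leading term y: no divisor's leading term divides it; move \tfrac{107}{4}y to the remainder.
  leading term 1: no divisor's leading term divides it; move -12 to the remainder.
  remainder \tfrac{57}{8}x - y^{3} + \tfrac{17}{8}y^{2} + \tfrac{107}{4}y - 12 ≠ 0; add h_5 = \tfrac{57}{8}x - y^{3} + \tfrac{17}{8}y^{2} + \tfrac{107}{4}y - 12 to the basis.

S(f_1,f_3): lcm = x^{2}y. S = -\tfrac{1}{2}x^{2} + \tfrac{1}{2}xy^{2} + 7x - \tfrac{1}{3}y^{2} + \tfrac{74}{3}y.
  leading term x^{2}: subtract (-\tfrac{1}{8})·f_2 from -\tfrac{1}{2}x^{2} + \tfrac{1}{2}xy^{2} + 7x - \tfrac{1}{3}y^{2} + \tfrac{74}{3}y → \tfrac{1}{2}xy^{2} - \tfrac{3}{4}xy + \tfrac{31}{4}x - \tfrac{1}{3}y^{2} + \tfrac{287}{12}y - \tfrac{83}{4}
  leading term xy^{2}: subtract (\tfrac{1}{4}y)·f_1 from \tfrac{1}{2}xy^{2} - \tfrac{3}{4}xy + \tfrac{31}{4}x - \tfrac{1}{3}y^{2} + \tfrac{287}{12}y - \tfrac{83}{4} → -\tfrac{1}{2}xy + \tfrac{31}{4}x - \tfrac{1}{4}y^{3} - \tfrac{1}{3}y^{2} + \tfrac{245}{12}y - \tfrac{83}{4}
  leading term xy: subtract (-\tfrac{1}{4})·f_1 from -\tfrac{1}{2}xy + \tfrac{31}{4}x - \tfrac{1}{4}y^{3} - \tfrac{1}{3}y^{2} + \tfrac{245}{12}y - \tfrac{83}{4} → \tfrac{15}{2}x - \tfrac{1}{4}y^{3} - \tfrac{1}{12}y^{2} + \tfrac{245}{12}y - \tfrac{69}{4}
  leading term x: subtract (\tfrac{20}{19})·h_5 from \tfrac{15}{2}x - \tfrac{1}{4}y^{3} - \tfrac{1}{12}y^{2} + \tfrac{245}{12}y - \tfrac{69}{4} → \tfrac{61}{76}y^{3} - \tfrac{529}{228}y^{2} - \tfrac{1765}{228}y - \tfrac{351}{76}
  leading term y^{3}: no divisor's leading term divides it; move \tfrac{61}{76}y^{3} to the remainder.
  leading term y^{2}: no divisor's leading term divides it; move -\tfrac{529}{228}y^{2} to the remainder.
  leading term y: no divisor's leading term divides it; move -\tfrac{1765}{228}y to the remainder.
  leading term 1: no divisor's leading term divides it; move -\tfrac{351}{76} to the remainder.
  remainder \tfrac{61}{76}y^{3} - \tfrac{529}{228}y^{2} - \tfrac{1765}{228}y - \tfrac{351}{76} ≠ 0; add h_6 = \tfrac{61}{76}y^{3} - \tfrac{529}{228}y^{2} - \tfrac{1765}{228}y - \tfrac{351}{76} to the basis.

S(f_1,f_4): lcm = xy. S = -\tfrac{5}{6}x + \tfrac{1}{2}y^{2} - \tfrac{8}{3}y + 1.
  leading term x: subtract (-\tfrac{20}{171})·h_5 from -\tfrac{5}{6}x + \tfrac{1}{2}y^{2} - \tfrac{8}{3}y + 1 → -\tfrac{20}{171}y^{3} + \tfrac{128}{171}y^{2} + \tfrac{79}{171}y - \tfrac{23}{57}
  leading term y^{3}: subtract (-\tfrac{80}{549})·h_6 from -\tfrac{20}{171}y^{3} + \tfrac{128}{171}y^{2} + \tfrac{79}{171}y - \tfrac{23}{57} → \tfrac{676}{1647}y^{2} - \tfrac{1097}{1647}y - \tfrac{197}{183}
  leading term y^{2}: no divisor's leading term divides it; move \tfrac{676}{1647}y^{2} to the remainder.
  leading term y: no divisor's leading term divides it; move -\tfrac{1097}{1647}y to the remainder.
  leading term 1: no divisor's leading term divides it; move -\tfrac{197}{183} to the remainder.
  remainder \tfrac{676}{1647}y^{2} - \tfrac{1097}{1647}y - \tfrac{197}{183} ≠ 0; add h_7 = \tfrac{676}{1647}y^{2} - \tfrac{1097}{1647}y - \tfrac{197}{183} to the basis.

S(f_2,f_3): lcm = x^{2}. S = -\tfrac{3}{2}xy + \tfrac{3}{2}x - \tfrac{11}{6}y - \tfrac{101}{6}.
  leading term xy: subtract (-\tfrac{3}{4})·f_1 from -\tfrac{3}{2}xy + \tfrac{3}{2}x - \tfrac{11}{6}y - \tfrac{101}{6} → \tfrac{3}{4}x + \tfrac{3}{4}y^{2} - \tfrac{11}{6}y - \tfrac{19}{3}
  leading term x: subtract (\tfrac{2}{19})·h_5 from \tfrac{3}{4}x + \tfrac{3}{4}y^{2} - \tfrac{11}{6}y - \tfrac{19}{3} → \tfrac{2}{19}y^{3} + \tfrac{10}{19}y^{2} - \tfrac{265}{57}y - \tfrac{289}{57}
  leading term y^{3}: subtract (\tfrac{8}{61})·h_6 from \tfrac{2}{19}y^{3} + \tfrac{10}{19}y^{2} - \tfrac{265}{57}y - \tfrac{289}{57} → \tfrac{152}{183}y^{2} - \tfrac{665}{183}y - \tfrac{817}{183}
  leading term y^{2}: subtract (\tfrac{342}{169})·h_7 from \tfrac{152}{183}y^{2} - \tfrac{665}{183}y - \tfrac{817}{183} → -\tfrac{1159}{507}y - \tfrac{1159}{507}
  leading term y: no divisor's leading term divides it; move -\tfrac{1159}{507}y to the remainder.
  leading term 1: no divisor's leading term divides it; move -\tfrac{1159}{507} to the remainder.
  remainder -\tfrac{1159}{507}y - \tfrac{1159}{507} ≠ 0; add h_8 = -\tfrac{1159}{507}y - \tfrac{1159}{507} to the basis.

The other S-polynomials (S(f_2,f_4), S(f_3,f_4), S(f_1,h_5), S(f_2,h_5), S(f_3,h_5), S(f_4,h_5), S(f_1,h_6), S(f_2,h_6), S(f_3,h_6), S(f_4,h_6), S(h_5,h_6), S(f_1,h_7), S(f_2,h_7), S(f_3,h_7), S(f_4,h_7), S(h_5,h_7), S(h_6,h_7), S(f_1,h_8), S(f_2,h_8), S(f_3,h_8), S(f_4,h_8), S(h_5,h_8), S(h_6,h_8), S(h_7,h_8)) all reduce to 0 modulo the current basis, so we have a Gröbner basis.
Inter-reduce: drop elements whose leading term is divisible by another's, tail-reduce, and make monic.
Reduced Gröbner basis: {x - 5, y + 1}.

From the last basis element, y + 1 = 0, so y takes values in {-1}. Each choice, substituted upward through the basis, yields the corresponding point(s) of the solution set.
  y = -1: the earlier basis element becomes x - 5 = 0, giving x = 5 — point (5, -1).
Each listed point satisfies every original equation (direct substitution).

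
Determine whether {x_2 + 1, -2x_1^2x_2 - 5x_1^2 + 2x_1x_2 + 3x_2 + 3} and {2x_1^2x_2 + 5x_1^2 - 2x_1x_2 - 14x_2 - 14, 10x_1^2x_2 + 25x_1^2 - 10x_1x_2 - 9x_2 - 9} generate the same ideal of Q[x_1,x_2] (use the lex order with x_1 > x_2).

Yes, the ideals are equal.

Since reduced Gröbner bases are canonical representatives of ideals under a given ordering, it suffices to compute and compare them.
Buchberger on the first generating set:
f_1 = x_2 + 1, LT = x_2.
f_2 = -2x_1^2x_2 - 5x_1^2 + 2x_1x_2 + 3x_2 + 3, LT = x_1^2x_2.

S(f_1,f_2): lcm = x_1^2x_2. S = -3/2x_1^2 + x_1x_2 + 3/2x_2 + 3/2.
  reduce S modulo (f_1, f_2):
  remainder -3/2x_1^2 - x_1 ≠ 0; add g_3 = -3/2x_1^2 - x_1 to the basis.

The other S-polynomials (S(f_1,g_3), S(f_2,g_3)) all reduce to 0 modulo the current basis, so we have a Gröbner basis.
Inter-reduce: drop elements whose leading term is divisible by another's, tail-reduce, and make monic.
Reduced Gröbner basis: {x_1^2 + 2/3x_1, x_2 + 1}.

Buchberger on the second generating set:
h_1 = 2x_1^2x_2 + 5x_1^2 - 2x_1x_2 - 14x_2 - 14, LT = x_1^2x_2.
h_2 = 10x_1^2x_2 + 25x_1^2 - 10x_1x_2 - 9x_2 - 9, LT = x_1^2x_2.

S(h_1,h_2): lcm = x_1^2x_2. S = -61/10x_2 - 61/10.
  reduce S modulo (h_1, h_2):
  remainder -61/10x_2 - 61/10 ≠ 0; add k_3 = -61/10x_2 - 61/10 to the basis.

S(h_1,k_3): lcm = x_1^2x_2. S = 3/2x_1^2 - x_1x_2 - 7x_2 - 7.
  reduce S modulo (h_1, h_2, k_3):
  remainder 3/2x_1^2 + x_1 ≠ 0; add k_4 = 3/2x_1^2 + x_1 to the basis.

The other S-polynomials (S(h_2,k_3), S(h_1,k_4), S(h_2,k_4), S(k_3,k_4)) all reduce to 0 modulo the current basis, so we have a Gröbner basis.
Inter-reduce: drop elements whose leading term is divisible by another's, tail-reduce, and make monic.
Reduced Gröbner basis: {x_1^2 + 2/3x_1, x_2 + 1}.

Same reduced basis, so the two generating sets span the same ideal.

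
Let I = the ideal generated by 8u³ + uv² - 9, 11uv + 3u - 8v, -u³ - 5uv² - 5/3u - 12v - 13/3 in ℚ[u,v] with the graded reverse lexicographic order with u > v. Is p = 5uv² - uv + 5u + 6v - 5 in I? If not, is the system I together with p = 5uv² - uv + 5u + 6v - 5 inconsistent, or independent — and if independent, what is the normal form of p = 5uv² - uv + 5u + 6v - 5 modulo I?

First compute the reduced Gröbner basis of I by Buchberger's algorithm.
f_1 = 8u³ + uv² - 9, LT = u³.
f_2 = 11uv + 3u - 8v, LT = uv.
f_3 = -u³ - 5uv² - 5/3u - 12v - 13/3, LT = u³.

S(f_1,f_2): lcm = u³v. S = ⅛uv³ - 3/11u³ + 8/11u²v - 9/8v.
  leading term uv³: subtract (1/88v²)·f_2 from ⅛uv³ - 3/11u³ + 8/11u²v - 9/8v → -3/11u³ + 8/11u²v - 3/88uv² + 1/11v³ - 9/8v
  leading term u³: subtract (-3/88)·f_1 from -3/11u³ + 8/11u²v - 3/88uv² + 1/11v³ - 9/8v → 8/11u²v + 1/11v³ - 9/8v - 27/88
  leading term u²v: subtract (8/121u)·f_2 from 8/11u²v + 1/11v³ - 9/8v - 27/88 → 1/11v³ - 24/121u² + 64/121uv - 9/8v - 27/88
  leading term v³: no divisor's leading term divides it; move 1/11v³ to the remainder.
  leading term u²: no divisor's leading term divides it; move -24/121u² to the remainder.
  leading term uv: subtract (64/1331)·f_2 from 64/121uv - 9/8v - 27/88 → -192/1331u - 7883/10648v - 27/88
  leading term u: no divisor's leading term divides it; move -192/1331u to the remainder.
  leading term v: no divisor's leading term divides it; move -7883/10648v to the remainder.
  leading term 1: no divisor's leading term divides it; move -27/88 to the remainder.
  remainder 1/11v³ - 24/121u² - 192/1331u - 7883/10648v - 27/88 ≠ 0; add h_4 = 1/11v³ - 24/121u² - 192/1331u - 7883/10648v - 27/88 to the basis.

S(f_1,f_3): lcm = u³. S = -39/8uv² - 5/3u - 12v - 131/24.
  leading term uv²: subtract (-39/88v)·f_2 from -39/8uv² - 5/3u - 12v - 131/24 → 117/88uv - 39/11v² - 5/3u - 12v - 131/24
  leading term uv: subtract (117/968)·f_2 from 117/88uv - 39/11v² - 5/3u - 12v - 131/24 → -39/11v² - 5893/2904u - 1335/121v - 131/24
  leading term v²: no divisor's leading term divides it; move -39/11v² to the remainder.
  leading term u: no divisor's leading term divides it; move -5893/2904u to the remainder.
  leading term v: no divisor's leading term divides it; move -1335/121v to the remainder.
  leading term 1: no divisor's leading term divides it; move -131/24 to the remainder.
  remainder -39/11v² - 5893/2904u - 1335/121v - 131/24 ≠ 0; add h_5 = -39/11v² - 5893/2904u - 1335/121v - 131/24 to the basis.

S(f_2,f_3): lcm = u³v. S = -5uv³ + 3/11u³ - 8/11u²v - 5/3uv - 12v² - 13/3v.
  leading term uv³: subtract (-5/11v²)·f_2 from -5uv³ + 3/11u³ - 8/11u²v - 5/3uv - 12v² - 13/3v → 3/11u³ - 8/11u²v + 15/11uv² - 40/11v³ - 5/3uv - 12v² - 13/3v
  leading term u³: subtract (3/88)·f_1 from 3/11u³ - 8/11u²v + 15/11uv² - 40/11v³ - 5/3uv - 12v² - 13/3v → -8/11u²v + 117/88uv² - 40/11v³ - 5/3uv - 12v² - 13/3v + 27/88
  leading term u²v: subtract (-8/121u)·f_2 from -8/11u²v + 117/88uv² - 40/11v³ - 5/3uv - 12v² - 13/3v + 27/88 → 117/88uv² - 40/11v³ + 24/121u² - 797/363uv - 12v² - 13/3v + 27/88
  leading term uv²: subtract (117/968v)·f_2 from 117/88uv² - 40/11v³ + 24/121u² - 797/363uv - 12v² - 13/3v + 27/88 → -40/11v³ + 24/121u² - 7429/2904uv - 1335/121v² - 13/3v + 27/88
  leading term v³: subtract (-40)·h_4 from -40/11v³ + 24/121u² - 7429/2904uv - 1335/121v² - 13/3v + 27/88 → -936/121u² - 7429/2904uv - 1335/121v² - 7680/1331u - 135548/3993v - 1053/88
  leading term u²: no divisor's leading term divides it; move -936/121u² to the remainder.
  leading term uv: subtract (-7429/31944)·f_2 from -7429/2904uv - 1335/121v² - 7680/1331u - 135548/3993v - 1053/88 → -1335/121v² - 54011/10648u - 47659/1331v - 1053/88
  leading term v²: subtract (445/143)·h_5 from -1335/121v² - 54011/10648u - 47659/1331v - 1053/88 → 128989/103818u - 25492/17303v + 4307/858
  leading term u: no divisor's leading term divides it; move 128989/103818u to the remainder.
  leading term v: no divisor's leading term divides it; move -25492/17303v to the remainder.
  leading term 1: no divisor's leading term divides it; move 4307/858 to the remainder.
  remainder -936/121u² + 128989/103818u - 25492/17303v + 4307/858 ≠ 0; add h_6 = -936/121u² + 128989/103818u - 25492/17303v + 4307/858 to the basis.

S(f_2,h_5): lcm = uv². S = -5893/10296u² - 406/143uv - 8/11v² - 1441/936u.
  leading term u²: subtract (64823/876096)·h_6 from -5893/10296u² - 406/143uv - 8/11v² - 1441/936u → -406/143uv - 8/11v² - 13489880065/8268594048u + 37556089/344524752v - 25381151/68335488
  leading term uv: subtract (-406/1573)·f_2 from -406/143uv - 8/11v² - 13489880065/8268594048u + 37556089/344524752v - 25381151/68335488 → -8/11v² - 7087370497/8268594048u - 673833863/344524752v - 25381151/68335488
  leading term v²: subtract (8/39)·h_5 from -8/11v² - 7087370497/8268594048u - 673833863/344524752v - 25381151/68335488 → -30127945/68335488u + 875137/2847312v + 51131233/68335488
  leading term u: no divisor's leading term divides it; move -30127945/68335488u to the remainder.
  leading term v: no divisor's leading term divides it; move 875137/2847312v to the remainder.
  leading term 1: no divisor's leading term divides it; move 51131233/68335488 to the remainder.
  remainder -30127945/68335488u + 875137/2847312v + 51131233/68335488 ≠ 0; add h_7 = -30127945/68335488u + 875137/2847312v + 51131233/68335488 to the basis.

S(f_2,h_6): lcm = u²v. S = 3/11u² - 455075/803088uv - 6373/33462v² + 47377/73008v.
  leading term u²: subtract (-11/312)·h_6 from 3/11u² - 455075/803088uv - 6373/33462v² + 47377/73008v → -455075/803088uv - 6373/33462v² + 128989/2944656u + 5273761/8833968v + 4307/24336
  leading term uv: subtract (-455075/8833968)·f_2 from -455075/803088uv - 6373/33462v² + 128989/2944656u + 5273761/8833968v + 4307/24336 → -6373/33462v² + 24/121u + 544387/2944656v + 4307/24336
  leading term v²: subtract (6373/118638)·h_5 from -6373/33462v² + 24/121u + 544387/2944656v + 4307/24336 → 875137/2847312u + 81997/105456v + 669391/1423656
  leading term u: subtract (-21003288/30127945)·h_7 from 875137/2847312u + 81997/105456v + 669391/1423656 → 167813775773/169198539120v + 167813775773/169198539120
  leading term v: no divisor's leading term divides it; move 167813775773/169198539120v to the remainder.
  leading term 1: no divisor's leading term divides it; move 167813775773/169198539120 to the remainder.
  remainder 167813775773/169198539120v + 167813775773/169198539120 ≠ 0; add h_8 = 167813775773/169198539120v + 167813775773/169198539120 to the basis.

The other S-polynomials (S(f_1,h_4), S(f_2,h_4), S(f_3,h_4), S(f_1,h_5), S(f_3,h_5), S(h_4,h_5), S(f_1,h_6), S(f_3,h_6), S(h_4,h_6), S(h_5,h_6), S(f_1,h_7), S(f_2,h_7), S(f_3,h_7), S(h_4,h_7), S(h_5,h_7), S(h_6,h_7), S(f_1,h_8), S(f_2,h_8), S(f_3,h_8), S(h_4,h_8), S(h_5,h_8), S(h_6,h_8), S(h_7,h_8)) all reduce to 0 modulo the current basis, so we have a Gröbner basis.
Inter-reduce: drop elements whose leading term is divisible by another's, tail-reduce, and make monic.
Reduced Gröbner basis: {u - 1, v + 1}.
Label its elements g_1 = u - 1, g_2 = v + 1.

Reduce p = 5uv² - uv + 5u + 6v - 5 modulo G:
  leading term uv²: subtract (5v²)·g_1 from 5uv² - uv + 5u + 6v - 5 → -uv + 5v² + 5u + 6v - 5
  leading term uv: subtract (-v)·g_1 from -uv + 5v² + 5u + 6v - 5 → 5v² + 5u + 5v - 5
  leading term v²: subtract (5v)·g_2 from 5v² + 5u + 5v - 5 → 5u - 5
  leading term u: subtract (5)·g_1 from 5u - 5 → 0
  normal form = 0.
Since the normal form is 0, p ∈ I.

5uv² - uv + 5u + 6v - 5 lies in I (it reduces to 0).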